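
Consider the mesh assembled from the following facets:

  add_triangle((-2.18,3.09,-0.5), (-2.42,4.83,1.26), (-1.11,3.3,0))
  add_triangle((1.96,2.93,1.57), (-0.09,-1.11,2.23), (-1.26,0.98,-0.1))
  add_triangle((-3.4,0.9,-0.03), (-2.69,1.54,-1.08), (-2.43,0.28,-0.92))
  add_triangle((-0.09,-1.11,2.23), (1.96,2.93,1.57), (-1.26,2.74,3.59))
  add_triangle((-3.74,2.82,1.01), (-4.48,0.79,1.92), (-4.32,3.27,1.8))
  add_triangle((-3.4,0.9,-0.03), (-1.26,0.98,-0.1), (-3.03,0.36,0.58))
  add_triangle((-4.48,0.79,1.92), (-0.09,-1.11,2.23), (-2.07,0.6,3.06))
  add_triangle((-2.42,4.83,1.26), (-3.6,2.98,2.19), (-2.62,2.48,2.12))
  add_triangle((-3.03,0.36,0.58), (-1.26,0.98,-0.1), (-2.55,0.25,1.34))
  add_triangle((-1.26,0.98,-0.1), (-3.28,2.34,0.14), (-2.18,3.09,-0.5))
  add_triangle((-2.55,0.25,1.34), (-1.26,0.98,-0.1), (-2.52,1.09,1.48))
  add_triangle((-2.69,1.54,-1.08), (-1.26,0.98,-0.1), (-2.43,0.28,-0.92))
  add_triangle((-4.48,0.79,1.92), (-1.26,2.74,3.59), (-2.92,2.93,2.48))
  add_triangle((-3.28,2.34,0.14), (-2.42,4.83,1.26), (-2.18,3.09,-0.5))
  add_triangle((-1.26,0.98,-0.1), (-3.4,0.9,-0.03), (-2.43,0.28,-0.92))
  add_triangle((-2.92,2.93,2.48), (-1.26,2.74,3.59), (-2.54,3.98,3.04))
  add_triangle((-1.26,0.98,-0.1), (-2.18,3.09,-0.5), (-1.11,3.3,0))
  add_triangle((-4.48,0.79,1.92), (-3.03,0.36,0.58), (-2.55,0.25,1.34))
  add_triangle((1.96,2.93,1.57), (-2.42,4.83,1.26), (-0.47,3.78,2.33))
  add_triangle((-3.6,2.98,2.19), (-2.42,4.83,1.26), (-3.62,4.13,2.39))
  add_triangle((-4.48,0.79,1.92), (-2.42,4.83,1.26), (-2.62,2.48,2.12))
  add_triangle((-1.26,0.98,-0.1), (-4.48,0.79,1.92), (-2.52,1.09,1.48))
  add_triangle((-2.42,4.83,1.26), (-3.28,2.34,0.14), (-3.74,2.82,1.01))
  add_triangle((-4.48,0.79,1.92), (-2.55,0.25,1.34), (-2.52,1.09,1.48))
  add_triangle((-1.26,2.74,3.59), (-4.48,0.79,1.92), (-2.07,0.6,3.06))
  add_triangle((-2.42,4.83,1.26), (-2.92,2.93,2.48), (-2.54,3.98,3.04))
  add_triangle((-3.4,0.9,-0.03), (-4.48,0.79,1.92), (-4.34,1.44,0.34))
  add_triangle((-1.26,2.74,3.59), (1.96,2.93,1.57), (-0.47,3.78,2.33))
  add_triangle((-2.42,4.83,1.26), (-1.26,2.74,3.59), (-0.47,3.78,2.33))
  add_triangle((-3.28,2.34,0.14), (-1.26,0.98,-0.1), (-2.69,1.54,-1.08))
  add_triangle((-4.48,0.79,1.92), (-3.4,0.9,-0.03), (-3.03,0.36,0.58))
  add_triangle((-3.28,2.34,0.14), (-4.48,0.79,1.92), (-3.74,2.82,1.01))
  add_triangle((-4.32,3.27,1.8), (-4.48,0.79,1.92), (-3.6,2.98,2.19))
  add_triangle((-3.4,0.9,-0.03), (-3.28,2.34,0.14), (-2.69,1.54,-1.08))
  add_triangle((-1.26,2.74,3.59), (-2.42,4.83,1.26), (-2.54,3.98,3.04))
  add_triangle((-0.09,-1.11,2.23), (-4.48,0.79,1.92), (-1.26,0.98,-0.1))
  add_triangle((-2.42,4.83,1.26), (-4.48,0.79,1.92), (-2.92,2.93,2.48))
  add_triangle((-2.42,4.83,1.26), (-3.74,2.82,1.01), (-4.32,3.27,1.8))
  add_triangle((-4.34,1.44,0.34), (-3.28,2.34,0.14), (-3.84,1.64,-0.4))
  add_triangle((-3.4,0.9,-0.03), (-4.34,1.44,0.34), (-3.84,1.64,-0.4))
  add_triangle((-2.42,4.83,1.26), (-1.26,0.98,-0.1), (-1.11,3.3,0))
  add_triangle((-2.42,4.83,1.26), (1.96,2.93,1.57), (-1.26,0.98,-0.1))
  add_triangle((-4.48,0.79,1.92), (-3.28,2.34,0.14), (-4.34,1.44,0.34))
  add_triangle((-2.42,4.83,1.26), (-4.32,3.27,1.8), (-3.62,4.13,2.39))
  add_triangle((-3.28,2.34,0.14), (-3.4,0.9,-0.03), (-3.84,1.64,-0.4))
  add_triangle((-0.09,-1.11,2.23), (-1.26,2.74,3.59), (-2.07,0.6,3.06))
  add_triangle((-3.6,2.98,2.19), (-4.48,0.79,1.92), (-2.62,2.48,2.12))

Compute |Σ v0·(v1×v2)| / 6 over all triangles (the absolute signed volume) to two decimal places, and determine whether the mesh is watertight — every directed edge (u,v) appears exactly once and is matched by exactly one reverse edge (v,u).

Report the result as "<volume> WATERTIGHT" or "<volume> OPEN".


41.96 OPEN

Per-triangle v0·(v1×v2)/6:
  t1: +1.0092
  t2: -2.4432
  t3: +0.6390
  t4: +4.9426
  t5: +1.0273
  t6: -0.2000
  t7: +2.2111
  t8: +0.9320
  t9: -0.3481
  t10: +0.1027
  t11: -0.3297
  t12: -0.2086
  t13: +3.1903
  t14: +1.9766
  t15: -0.3475
  t16: +1.1213
  t17: -0.1931
  t18: +0.1393
  t19: +2.7851
  t20: -0.4629
  t21: -2.9426
  t22: +0.5349
  t23: +1.3467
  t24: +0.1788
  t25: +3.5498
  t26: +1.5858
  t27: +0.4082
  t28: +2.6470
  t29: +3.1736
  t30: +0.0848
  t31: +0.3548
  t32: +1.2620
  t33: +1.3020
  t34: +0.9602
  t35: +1.4453
  t36: -0.7020
  t37: +3.6374
  t38: +1.1817
  t39: +0.6036
  t40: +0.1941
  t41: -0.6885
  t42: +0.4827
  t43: +1.3617
  t44: +1.6514
  t45: -0.3650
  t46: +2.3951
  t47: +0.7710
Σ = +41.9579 → |volume| = 41.96

Directed edges: 141 total; 3 unmatched, e.g. (-3.62,4.13,2.39)→(-3.6,2.98,2.19) → open.


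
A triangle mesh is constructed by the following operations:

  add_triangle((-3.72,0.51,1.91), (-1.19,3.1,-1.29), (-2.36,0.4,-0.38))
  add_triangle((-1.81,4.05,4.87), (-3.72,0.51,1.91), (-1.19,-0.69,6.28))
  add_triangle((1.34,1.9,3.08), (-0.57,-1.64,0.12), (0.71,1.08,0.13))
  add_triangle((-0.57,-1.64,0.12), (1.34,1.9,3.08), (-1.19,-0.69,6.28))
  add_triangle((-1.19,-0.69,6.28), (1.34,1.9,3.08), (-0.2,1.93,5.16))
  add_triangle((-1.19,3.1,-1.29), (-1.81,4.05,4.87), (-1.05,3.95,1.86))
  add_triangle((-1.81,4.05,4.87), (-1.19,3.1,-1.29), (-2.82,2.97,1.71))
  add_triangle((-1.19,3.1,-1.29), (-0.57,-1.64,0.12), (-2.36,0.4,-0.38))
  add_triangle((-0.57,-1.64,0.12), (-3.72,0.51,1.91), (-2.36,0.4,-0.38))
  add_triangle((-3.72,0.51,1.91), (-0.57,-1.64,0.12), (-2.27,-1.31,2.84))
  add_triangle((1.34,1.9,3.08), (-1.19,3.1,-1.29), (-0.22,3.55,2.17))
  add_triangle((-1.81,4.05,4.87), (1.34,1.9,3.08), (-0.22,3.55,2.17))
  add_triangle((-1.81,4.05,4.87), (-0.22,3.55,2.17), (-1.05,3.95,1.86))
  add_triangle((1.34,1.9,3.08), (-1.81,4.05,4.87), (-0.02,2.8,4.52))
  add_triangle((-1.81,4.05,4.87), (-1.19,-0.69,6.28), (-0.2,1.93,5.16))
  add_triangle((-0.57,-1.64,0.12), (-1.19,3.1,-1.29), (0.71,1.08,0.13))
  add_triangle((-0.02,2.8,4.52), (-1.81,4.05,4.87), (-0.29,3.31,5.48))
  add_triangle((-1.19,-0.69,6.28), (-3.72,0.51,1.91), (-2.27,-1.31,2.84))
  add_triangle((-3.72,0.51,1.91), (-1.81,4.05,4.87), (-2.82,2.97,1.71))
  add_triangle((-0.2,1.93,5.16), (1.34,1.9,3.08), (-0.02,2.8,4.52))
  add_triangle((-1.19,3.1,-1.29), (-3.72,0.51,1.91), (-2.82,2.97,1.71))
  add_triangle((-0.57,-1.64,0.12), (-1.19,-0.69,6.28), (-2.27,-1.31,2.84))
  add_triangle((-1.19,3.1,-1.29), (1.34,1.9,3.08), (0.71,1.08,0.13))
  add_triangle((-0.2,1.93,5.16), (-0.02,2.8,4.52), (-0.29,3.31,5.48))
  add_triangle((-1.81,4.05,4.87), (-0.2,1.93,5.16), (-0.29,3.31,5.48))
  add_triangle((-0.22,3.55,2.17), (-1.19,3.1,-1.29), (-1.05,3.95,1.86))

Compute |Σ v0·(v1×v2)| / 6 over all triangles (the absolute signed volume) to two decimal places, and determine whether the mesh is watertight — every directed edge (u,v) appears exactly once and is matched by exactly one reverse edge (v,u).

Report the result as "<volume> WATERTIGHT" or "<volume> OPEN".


72.07 WATERTIGHT

Per-triangle v0·(v1×v2)/6:
  t1: +2.8082
  t2: +15.4471
  t3: +0.2556
  t4: +1.9933
  t5: +3.2051
  t6: +2.0415
  t7: +5.3011
  t8: +0.5088
  t9: +1.7038
  t10: +1.9573
  t11: +1.6142
  t12: +3.8349
  t13: +1.6522
  t14: +1.0428
  t15: +6.0512
  t16: -0.0323
  t17: +0.3209
  t18: +4.8125
  t19: +5.6940
  t20: +1.2925
  t21: +3.5221
  t22: +2.3772
  t23: +1.6295
  t24: +0.2422
  t25: +1.6085
  t26: +1.1900
Σ = +72.0742 → |volume| = 72.07

Directed edges: 78 total, each appears once with its reverse present → watertight.


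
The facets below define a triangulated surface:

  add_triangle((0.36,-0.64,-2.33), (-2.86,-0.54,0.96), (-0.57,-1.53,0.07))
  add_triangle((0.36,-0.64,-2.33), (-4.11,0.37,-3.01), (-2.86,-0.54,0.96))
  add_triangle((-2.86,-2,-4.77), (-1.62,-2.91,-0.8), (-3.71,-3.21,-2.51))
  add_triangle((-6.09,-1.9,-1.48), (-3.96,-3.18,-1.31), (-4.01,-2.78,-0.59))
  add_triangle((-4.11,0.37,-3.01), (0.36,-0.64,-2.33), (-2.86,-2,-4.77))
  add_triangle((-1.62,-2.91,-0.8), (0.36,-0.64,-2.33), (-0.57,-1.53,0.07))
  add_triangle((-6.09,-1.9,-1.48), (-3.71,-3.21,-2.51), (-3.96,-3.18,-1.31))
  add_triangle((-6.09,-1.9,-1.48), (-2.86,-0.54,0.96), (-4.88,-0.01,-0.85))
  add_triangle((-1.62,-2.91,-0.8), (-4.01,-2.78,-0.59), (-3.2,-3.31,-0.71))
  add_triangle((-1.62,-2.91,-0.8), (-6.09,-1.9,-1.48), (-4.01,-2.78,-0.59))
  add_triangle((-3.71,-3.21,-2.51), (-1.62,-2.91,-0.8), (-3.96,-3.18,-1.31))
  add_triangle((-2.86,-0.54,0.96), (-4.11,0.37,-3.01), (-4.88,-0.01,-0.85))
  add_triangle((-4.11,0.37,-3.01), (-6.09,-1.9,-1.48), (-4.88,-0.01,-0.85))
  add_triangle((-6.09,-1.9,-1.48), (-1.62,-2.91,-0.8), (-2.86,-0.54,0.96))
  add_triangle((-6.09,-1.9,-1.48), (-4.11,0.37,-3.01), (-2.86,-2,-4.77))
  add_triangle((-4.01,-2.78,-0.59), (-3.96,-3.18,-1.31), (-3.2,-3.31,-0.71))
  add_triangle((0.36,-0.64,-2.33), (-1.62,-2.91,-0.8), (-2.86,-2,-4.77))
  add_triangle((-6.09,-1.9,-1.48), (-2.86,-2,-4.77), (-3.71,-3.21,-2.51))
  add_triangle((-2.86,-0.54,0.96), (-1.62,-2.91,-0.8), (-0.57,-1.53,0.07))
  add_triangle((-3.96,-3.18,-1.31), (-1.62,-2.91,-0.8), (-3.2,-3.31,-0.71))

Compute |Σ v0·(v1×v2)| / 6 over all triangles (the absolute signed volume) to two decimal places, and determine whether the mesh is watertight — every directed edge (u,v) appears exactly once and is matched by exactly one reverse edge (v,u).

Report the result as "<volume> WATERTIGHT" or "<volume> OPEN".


35.36 WATERTIGHT

Per-triangle v0·(v1×v2)/6:
  t1: -1.4569
  t2: -2.6881
  t3: +2.5573
  t4: +1.2984
  t5: +2.8972
  t6: +0.4648
  t7: +2.4502
  t8: +2.4207
  t9: -0.1241
  t10: -1.5690
  t11: +1.3220
  t12: -0.5478
  t13: +3.6509
  t14: +3.8941
  t15: +9.0951
  t16: +0.4611
  t17: +3.2908
  t18: +6.6811
  t19: +0.7605
  t20: +0.4992
Σ = +35.3575 → |volume| = 35.36

Directed edges: 60 total, each appears once with its reverse present → watertight.


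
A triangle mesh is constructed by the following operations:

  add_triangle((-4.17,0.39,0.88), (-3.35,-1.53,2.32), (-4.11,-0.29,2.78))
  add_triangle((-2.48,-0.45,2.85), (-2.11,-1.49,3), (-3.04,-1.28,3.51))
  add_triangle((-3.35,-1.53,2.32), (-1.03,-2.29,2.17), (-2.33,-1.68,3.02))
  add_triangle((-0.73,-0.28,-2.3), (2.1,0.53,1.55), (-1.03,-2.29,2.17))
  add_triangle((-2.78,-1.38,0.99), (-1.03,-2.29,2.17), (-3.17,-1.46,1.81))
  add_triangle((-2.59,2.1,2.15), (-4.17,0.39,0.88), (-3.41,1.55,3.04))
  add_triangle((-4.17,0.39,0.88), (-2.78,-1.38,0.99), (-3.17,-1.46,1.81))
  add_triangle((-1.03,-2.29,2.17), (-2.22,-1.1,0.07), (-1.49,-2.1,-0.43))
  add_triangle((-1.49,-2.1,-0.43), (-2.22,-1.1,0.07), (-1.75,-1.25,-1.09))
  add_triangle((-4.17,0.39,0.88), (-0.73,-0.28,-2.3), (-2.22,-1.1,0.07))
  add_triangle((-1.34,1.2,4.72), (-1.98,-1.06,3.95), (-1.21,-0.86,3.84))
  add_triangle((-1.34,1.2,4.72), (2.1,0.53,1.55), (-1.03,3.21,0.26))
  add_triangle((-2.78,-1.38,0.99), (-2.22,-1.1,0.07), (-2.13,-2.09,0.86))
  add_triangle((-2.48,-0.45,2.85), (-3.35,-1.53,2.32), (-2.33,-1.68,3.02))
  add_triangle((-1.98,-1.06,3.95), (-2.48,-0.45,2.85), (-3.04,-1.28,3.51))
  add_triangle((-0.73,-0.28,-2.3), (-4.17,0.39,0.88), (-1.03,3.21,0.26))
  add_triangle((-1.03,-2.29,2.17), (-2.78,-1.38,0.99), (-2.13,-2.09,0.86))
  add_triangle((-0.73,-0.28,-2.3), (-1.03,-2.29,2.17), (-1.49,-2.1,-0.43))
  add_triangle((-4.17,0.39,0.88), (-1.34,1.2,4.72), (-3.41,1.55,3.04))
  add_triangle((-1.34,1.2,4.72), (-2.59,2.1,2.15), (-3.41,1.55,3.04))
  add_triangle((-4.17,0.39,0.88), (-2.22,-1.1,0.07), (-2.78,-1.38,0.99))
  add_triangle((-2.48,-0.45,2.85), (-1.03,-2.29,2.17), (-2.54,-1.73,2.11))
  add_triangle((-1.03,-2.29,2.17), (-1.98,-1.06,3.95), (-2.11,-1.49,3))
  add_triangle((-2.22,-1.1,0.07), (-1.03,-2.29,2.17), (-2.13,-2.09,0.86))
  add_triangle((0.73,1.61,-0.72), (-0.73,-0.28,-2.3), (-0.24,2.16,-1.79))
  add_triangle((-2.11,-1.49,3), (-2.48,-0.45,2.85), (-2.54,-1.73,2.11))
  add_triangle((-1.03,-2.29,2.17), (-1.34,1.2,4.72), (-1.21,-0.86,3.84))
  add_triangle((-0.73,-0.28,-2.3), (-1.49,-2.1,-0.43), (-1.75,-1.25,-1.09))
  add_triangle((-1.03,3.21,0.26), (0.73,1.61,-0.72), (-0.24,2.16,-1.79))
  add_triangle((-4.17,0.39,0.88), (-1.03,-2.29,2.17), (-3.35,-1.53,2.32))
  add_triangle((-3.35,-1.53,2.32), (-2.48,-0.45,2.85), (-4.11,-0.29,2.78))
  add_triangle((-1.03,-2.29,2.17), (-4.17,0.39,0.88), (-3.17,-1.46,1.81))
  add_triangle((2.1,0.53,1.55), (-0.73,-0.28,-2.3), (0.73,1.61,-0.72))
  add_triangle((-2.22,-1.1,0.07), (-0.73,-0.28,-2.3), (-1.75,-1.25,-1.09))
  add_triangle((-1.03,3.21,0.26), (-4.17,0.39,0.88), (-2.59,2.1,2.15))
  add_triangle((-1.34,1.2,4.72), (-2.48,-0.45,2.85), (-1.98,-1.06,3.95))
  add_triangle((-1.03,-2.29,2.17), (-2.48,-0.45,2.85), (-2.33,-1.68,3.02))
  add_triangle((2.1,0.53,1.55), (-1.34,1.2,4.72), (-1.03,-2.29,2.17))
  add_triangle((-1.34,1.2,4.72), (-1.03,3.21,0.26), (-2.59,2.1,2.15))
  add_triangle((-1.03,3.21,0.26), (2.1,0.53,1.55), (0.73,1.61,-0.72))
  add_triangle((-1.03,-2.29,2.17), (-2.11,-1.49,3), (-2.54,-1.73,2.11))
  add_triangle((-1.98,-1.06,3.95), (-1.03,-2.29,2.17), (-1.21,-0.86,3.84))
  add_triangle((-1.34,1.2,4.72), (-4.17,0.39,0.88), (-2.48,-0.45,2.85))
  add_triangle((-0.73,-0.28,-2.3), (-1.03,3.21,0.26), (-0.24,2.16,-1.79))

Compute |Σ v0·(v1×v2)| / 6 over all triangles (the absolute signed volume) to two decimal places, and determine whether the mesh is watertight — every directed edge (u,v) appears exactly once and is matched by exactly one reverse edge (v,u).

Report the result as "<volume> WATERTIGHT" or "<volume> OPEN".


Per-triangle v0·(v1×v2)/6:
  t1: +1.6943
  t2: -0.1656
  t3: +0.9279
  t4: +1.3496
  t5: +0.6562
  t6: +1.6241
  t7: +0.8082
  t8: +1.3910
  t9: +0.5094
  t10: +2.1338
  t11: +1.0457
  t12: +6.3843
  t13: +0.3447
  t14: +0.9255
  t15: +0.4994
  t16: +5.3002
  t17: +0.7791
  t18: -0.0239
  t19: +2.0634
  t20: +1.9022
  t21: +0.8207
  t22: -1.2206
  t23: +0.7075
  t24: -0.2962
  t25: +0.6602
  t26: +0.6719
  t27: -0.3301
  t28: +0.5224
  t29: +1.1044
  t30: +0.1737
  t31: +1.0288
  t32: +0.4913
  t33: +0.9211
  t34: +0.3637
  t35: +3.4148
  t36: +1.9200
  t37: +0.2149
  t38: +5.6339
  t39: +3.7275
  t40: +2.0379
  t41: +0.8093
  t42: +0.8101
  t43: +3.8408
  t44: +1.4139
Σ = +59.5914 → |volume| = 59.59

Directed edges: 132 total; 6 unmatched, e.g. (-4.11,-0.29,2.78)→(-4.17,0.39,0.88) → open.

59.59 OPEN


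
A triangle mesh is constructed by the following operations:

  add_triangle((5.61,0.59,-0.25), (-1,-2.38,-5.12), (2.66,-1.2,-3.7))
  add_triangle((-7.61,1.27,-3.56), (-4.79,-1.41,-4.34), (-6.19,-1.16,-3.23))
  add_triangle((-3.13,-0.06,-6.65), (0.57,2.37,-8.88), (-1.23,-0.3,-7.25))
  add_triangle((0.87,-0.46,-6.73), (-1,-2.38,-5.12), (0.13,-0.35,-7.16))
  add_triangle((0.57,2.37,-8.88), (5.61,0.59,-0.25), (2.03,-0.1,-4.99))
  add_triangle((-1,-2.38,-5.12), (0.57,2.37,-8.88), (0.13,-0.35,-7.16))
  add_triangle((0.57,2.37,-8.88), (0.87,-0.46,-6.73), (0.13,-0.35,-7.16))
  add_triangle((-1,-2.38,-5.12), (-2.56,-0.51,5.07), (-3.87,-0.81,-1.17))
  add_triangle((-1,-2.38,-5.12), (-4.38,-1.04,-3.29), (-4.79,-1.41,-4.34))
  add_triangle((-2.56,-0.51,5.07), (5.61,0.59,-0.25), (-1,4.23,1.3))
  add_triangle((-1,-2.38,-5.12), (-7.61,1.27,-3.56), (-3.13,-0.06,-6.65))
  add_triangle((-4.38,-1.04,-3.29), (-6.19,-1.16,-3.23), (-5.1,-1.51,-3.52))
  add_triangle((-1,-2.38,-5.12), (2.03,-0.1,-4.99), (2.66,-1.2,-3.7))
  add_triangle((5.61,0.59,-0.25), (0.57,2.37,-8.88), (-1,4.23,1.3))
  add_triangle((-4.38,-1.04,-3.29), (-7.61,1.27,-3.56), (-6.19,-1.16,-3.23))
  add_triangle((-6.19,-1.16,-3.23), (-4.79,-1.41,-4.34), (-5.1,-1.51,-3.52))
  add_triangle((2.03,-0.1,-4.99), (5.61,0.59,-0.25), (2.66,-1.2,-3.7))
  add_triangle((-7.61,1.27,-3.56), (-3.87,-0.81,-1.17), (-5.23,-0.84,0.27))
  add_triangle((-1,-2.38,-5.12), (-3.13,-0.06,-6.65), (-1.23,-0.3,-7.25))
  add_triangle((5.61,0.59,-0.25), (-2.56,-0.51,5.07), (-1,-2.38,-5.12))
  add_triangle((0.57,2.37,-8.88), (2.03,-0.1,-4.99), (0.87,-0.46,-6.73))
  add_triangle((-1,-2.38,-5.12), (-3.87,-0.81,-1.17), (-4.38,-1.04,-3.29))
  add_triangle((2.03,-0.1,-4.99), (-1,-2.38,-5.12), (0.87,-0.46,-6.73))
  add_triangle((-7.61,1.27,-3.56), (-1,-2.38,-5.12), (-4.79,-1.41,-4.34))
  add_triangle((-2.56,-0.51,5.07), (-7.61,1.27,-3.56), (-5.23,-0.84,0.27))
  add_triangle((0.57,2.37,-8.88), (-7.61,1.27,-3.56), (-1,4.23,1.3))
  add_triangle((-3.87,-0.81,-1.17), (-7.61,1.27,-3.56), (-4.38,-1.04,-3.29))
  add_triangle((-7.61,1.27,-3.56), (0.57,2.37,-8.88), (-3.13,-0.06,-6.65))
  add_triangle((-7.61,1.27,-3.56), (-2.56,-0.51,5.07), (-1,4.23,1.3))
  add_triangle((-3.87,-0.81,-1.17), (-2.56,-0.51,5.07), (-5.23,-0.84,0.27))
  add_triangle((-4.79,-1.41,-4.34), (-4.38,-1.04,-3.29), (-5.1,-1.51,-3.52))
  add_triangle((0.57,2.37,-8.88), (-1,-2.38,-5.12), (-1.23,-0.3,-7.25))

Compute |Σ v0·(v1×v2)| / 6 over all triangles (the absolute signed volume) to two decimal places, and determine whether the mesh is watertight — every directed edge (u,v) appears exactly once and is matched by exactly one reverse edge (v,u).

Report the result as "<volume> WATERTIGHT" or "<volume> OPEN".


288.55 WATERTIGHT

Per-triangle v0·(v1×v2)/6:
  t1: +0.4721
  t2: +4.9022
  t3: +7.1613
  t4: +2.0714
  t5: +13.1779
  t6: +2.6184
  t7: +2.5662
  t8: +8.1019
  t9: +0.2910
  t10: +20.3709
  t11: +13.3154
  t12: -0.3802
  t13: +5.0738
  t14: +38.6027
  t15: -2.7010
  t16: +0.5985
  t17: +5.7290
  t18: +3.6250
  t19: +5.2785
  t20: +11.7037
  t21: +4.7808
  t22: +2.3693
  t23: +2.7042
  t24: +6.2555
  t25: +10.3865
  t26: +52.6634
  t27: +3.7300
  t28: +22.9697
  t29: +34.4007
  t30: +0.9290
  t31: -0.2238
  t32: +5.0057
Σ = +288.5498 → |volume| = 288.55

Directed edges: 96 total, each appears once with its reverse present → watertight.


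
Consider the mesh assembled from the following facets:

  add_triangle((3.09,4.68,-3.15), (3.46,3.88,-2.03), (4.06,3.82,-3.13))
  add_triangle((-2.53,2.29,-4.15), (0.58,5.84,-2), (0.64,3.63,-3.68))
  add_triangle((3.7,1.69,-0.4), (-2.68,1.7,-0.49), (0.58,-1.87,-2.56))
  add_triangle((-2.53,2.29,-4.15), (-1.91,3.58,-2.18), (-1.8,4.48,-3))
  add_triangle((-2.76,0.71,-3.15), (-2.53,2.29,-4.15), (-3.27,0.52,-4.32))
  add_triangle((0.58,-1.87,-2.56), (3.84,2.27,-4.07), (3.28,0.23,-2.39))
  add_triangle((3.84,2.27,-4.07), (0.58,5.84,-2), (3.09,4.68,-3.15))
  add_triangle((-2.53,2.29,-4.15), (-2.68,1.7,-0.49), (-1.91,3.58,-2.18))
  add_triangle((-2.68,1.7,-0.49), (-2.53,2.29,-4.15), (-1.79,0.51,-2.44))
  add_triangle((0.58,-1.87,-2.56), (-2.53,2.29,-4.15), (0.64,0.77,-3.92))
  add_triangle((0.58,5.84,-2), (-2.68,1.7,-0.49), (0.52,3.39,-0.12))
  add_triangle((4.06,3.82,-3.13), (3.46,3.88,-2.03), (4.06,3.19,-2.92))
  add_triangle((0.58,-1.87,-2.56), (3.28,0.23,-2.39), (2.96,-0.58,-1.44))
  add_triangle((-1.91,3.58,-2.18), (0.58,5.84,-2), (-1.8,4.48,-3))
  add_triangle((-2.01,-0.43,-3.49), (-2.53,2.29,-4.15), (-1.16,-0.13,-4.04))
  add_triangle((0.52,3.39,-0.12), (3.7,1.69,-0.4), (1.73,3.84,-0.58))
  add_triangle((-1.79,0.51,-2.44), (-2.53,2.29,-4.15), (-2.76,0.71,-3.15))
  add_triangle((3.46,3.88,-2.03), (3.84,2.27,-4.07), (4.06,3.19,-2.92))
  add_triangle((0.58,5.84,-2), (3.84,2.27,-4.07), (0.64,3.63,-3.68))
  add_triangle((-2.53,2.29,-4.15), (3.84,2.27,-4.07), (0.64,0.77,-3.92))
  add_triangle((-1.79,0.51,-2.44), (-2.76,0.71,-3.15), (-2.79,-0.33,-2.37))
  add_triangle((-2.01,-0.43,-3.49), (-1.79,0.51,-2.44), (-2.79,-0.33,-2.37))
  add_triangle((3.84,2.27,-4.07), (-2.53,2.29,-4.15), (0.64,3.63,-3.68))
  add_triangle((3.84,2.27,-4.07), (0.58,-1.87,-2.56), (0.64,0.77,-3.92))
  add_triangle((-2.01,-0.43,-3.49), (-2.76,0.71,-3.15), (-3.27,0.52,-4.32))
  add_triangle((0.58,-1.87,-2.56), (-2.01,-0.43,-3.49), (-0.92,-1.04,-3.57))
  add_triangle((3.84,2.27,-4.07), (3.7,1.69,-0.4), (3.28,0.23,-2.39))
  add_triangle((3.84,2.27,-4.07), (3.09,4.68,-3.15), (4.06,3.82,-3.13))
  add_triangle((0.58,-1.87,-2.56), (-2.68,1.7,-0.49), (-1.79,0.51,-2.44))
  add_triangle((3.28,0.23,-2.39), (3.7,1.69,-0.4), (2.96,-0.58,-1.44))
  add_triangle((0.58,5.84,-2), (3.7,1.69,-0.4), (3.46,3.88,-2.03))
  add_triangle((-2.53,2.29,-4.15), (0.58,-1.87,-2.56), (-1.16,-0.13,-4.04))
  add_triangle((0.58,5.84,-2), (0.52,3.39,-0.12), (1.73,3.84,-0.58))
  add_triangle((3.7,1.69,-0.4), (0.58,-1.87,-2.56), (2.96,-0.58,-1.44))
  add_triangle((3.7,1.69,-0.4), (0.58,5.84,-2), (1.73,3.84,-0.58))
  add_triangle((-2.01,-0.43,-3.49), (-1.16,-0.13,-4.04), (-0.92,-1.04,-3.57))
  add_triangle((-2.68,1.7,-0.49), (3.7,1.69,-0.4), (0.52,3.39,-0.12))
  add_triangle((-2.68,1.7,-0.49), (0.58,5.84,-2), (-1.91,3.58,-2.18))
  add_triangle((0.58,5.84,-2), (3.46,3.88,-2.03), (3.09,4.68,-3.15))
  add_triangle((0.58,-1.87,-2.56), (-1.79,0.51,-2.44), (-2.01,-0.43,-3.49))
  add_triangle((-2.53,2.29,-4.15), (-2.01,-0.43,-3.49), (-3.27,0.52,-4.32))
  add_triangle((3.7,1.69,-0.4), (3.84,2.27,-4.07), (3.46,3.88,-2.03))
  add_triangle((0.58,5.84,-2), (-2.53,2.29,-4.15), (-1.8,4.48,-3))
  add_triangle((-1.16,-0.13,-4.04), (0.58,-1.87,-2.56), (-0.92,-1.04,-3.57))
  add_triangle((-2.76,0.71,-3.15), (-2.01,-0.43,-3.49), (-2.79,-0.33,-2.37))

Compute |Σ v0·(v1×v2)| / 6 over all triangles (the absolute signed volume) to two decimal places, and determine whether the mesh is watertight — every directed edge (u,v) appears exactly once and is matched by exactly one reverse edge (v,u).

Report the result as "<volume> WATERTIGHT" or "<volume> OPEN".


82.73 OPEN

Per-triangle v0·(v1×v2)/6:
  t1: +1.0891
  t2: +7.4559
  t3: -5.5297
  t4: +1.1826
  t5: +0.6298
  t6: +3.6663
  t7: +2.9697
  t8: +3.3406
  t9: +1.6767
  t10: +4.8164
  t11: +2.9029
  t12: +0.3605
  t13: +1.6689
  t14: +1.1477
  t15: +1.9311
  t16: +0.6440
  t17: -0.2706
  t18: -0.7963
  t19: +7.6775
  t20: +6.1414
  t21: -0.1728
  t22: -0.6804
  t23: +6.9445
  t24: +5.0786
  t25: +0.0794
  t26: +0.3101
  t27: +3.5060
  t28: +2.0287
  t29: +0.6727
  t30: +1.5491
  t31: +2.9458
  t32: +0.5350
  t33: +1.2353
  t34: -1.5008
  t35: +2.2925
  t36: +0.6503
  t37: -1.4008
  t38: +2.8485
  t39: +2.8386
  t40: -0.6208
  t41: +1.1886
  t42: +4.6560
  t43: +3.4205
  t44: +0.6927
  t45: +0.9311
Σ = +82.7330 → |volume| = 82.73

Directed edges: 135 total; 3 unmatched, e.g. (4.06,3.19,-2.92)→(4.06,3.82,-3.13) → open.


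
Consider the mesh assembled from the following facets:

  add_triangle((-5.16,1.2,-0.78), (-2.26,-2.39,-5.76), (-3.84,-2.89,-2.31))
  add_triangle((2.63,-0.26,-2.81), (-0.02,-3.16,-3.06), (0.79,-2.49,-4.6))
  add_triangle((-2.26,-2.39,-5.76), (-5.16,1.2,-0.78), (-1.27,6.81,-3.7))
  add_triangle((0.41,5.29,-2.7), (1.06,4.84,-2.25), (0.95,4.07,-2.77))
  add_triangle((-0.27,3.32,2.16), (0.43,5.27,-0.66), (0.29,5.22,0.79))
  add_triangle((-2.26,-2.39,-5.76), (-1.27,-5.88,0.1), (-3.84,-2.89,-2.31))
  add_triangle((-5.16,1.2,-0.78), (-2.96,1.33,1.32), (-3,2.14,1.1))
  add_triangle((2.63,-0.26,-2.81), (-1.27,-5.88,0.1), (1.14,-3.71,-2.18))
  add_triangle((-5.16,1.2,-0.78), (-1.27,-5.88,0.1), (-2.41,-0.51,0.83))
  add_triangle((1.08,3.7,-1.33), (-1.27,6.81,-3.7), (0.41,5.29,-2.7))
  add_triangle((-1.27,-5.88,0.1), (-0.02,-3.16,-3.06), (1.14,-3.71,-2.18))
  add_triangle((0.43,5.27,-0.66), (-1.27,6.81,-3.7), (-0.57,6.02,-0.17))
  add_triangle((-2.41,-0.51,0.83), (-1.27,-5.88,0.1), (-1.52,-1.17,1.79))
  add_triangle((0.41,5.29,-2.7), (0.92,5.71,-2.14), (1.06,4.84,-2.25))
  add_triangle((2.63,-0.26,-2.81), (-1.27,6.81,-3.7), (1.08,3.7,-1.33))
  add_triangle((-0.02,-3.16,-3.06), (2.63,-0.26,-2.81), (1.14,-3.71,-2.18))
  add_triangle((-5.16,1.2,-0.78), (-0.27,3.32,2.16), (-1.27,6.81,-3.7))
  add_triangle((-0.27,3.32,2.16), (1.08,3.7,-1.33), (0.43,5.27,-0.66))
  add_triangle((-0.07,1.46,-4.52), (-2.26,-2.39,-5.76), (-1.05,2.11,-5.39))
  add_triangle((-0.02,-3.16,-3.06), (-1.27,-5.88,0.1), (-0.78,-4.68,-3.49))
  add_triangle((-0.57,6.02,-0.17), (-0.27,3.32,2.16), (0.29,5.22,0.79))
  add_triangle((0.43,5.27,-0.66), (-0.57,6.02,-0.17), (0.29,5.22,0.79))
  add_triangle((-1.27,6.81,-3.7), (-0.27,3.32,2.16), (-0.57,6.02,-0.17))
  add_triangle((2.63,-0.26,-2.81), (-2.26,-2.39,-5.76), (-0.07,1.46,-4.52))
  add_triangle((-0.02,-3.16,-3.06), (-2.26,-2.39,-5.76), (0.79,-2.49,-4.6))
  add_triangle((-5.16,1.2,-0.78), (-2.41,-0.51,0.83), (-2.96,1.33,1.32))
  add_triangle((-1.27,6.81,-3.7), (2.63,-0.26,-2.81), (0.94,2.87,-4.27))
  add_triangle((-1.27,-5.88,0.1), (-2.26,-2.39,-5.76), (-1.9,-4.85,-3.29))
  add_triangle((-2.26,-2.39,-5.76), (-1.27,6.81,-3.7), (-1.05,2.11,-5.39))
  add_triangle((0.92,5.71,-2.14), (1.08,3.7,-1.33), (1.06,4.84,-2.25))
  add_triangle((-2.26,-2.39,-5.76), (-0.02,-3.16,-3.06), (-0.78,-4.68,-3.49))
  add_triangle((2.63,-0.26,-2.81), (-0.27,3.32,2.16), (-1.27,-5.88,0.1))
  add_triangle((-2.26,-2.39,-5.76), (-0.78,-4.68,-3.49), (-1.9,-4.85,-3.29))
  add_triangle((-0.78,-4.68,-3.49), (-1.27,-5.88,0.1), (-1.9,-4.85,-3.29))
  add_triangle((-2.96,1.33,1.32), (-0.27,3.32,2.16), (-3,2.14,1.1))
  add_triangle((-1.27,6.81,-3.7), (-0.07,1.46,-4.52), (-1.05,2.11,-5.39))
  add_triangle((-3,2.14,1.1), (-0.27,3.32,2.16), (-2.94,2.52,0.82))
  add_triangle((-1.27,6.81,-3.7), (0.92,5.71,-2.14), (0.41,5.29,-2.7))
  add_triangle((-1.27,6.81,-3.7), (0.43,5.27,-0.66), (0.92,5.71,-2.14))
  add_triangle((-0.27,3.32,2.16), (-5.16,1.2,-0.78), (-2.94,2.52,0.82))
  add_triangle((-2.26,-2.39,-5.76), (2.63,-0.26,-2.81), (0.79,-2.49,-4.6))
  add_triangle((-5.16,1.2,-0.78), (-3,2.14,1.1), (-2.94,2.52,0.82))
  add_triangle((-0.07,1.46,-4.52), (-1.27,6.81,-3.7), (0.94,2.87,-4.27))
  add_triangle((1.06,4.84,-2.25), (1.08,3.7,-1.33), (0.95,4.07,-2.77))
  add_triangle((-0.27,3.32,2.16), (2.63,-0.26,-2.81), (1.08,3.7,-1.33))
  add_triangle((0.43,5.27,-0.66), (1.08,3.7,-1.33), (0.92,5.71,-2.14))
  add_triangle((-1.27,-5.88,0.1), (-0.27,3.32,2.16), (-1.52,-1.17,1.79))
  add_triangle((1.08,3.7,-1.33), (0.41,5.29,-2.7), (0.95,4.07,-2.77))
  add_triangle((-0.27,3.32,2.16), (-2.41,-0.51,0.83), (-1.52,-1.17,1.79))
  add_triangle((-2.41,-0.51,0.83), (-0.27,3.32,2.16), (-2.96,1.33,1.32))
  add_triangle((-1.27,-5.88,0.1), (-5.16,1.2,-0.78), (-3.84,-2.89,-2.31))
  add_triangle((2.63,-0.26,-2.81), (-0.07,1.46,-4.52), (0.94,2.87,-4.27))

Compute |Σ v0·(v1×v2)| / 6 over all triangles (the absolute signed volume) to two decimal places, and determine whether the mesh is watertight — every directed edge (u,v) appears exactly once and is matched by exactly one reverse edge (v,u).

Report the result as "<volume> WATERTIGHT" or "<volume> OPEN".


217.34 WATERTIGHT

Per-triangle v0·(v1×v2)/6:
  t1: +13.2915
  t2: +1.9480
  t3: +39.1530
  t4: +0.5415
  t5: -0.3784
  t6: +14.2490
  t7: +1.3351
  t8: +0.5504
  t9: +6.0739
  t10: -0.7284
  t11: +4.4675
  t12: +3.5901
  t13: +2.9695
  t14: +0.3748
  t15: +7.9222
  t16: +3.5255
  t17: +22.1570
  t18: +1.3487
  t19: +3.6983
  t20: +1.6133
  t21: +1.7317
  t22: +1.2760
  t23: +1.2577
  t24: +10.4703
  t25: +4.0500
  t26: +2.2861
  t27: +3.0008
  t28: +0.9173
  t29: +7.7725
  t30: +0.2159
  t31: +2.5936
  t32: +3.1122
  t33: +3.8615
  t34: +3.7450
  t35: +1.1722
  t36: +3.7512
  t37: +0.8391
  t38: +1.1330
  t39: +3.4204
  t40: +0.0664
  t41: +4.3398
  t42: +0.8849
  t43: +5.6177
  t44: +0.2094
  t45: +3.3771
  t46: +0.6282
  t47: +1.0405
  t48: -0.7969
  t49: +2.4223
  t50: +1.2166
  t51: +10.1351
  t52: +3.8875
Σ = +217.3376 → |volume| = 217.34

Directed edges: 156 total, each appears once with its reverse present → watertight.


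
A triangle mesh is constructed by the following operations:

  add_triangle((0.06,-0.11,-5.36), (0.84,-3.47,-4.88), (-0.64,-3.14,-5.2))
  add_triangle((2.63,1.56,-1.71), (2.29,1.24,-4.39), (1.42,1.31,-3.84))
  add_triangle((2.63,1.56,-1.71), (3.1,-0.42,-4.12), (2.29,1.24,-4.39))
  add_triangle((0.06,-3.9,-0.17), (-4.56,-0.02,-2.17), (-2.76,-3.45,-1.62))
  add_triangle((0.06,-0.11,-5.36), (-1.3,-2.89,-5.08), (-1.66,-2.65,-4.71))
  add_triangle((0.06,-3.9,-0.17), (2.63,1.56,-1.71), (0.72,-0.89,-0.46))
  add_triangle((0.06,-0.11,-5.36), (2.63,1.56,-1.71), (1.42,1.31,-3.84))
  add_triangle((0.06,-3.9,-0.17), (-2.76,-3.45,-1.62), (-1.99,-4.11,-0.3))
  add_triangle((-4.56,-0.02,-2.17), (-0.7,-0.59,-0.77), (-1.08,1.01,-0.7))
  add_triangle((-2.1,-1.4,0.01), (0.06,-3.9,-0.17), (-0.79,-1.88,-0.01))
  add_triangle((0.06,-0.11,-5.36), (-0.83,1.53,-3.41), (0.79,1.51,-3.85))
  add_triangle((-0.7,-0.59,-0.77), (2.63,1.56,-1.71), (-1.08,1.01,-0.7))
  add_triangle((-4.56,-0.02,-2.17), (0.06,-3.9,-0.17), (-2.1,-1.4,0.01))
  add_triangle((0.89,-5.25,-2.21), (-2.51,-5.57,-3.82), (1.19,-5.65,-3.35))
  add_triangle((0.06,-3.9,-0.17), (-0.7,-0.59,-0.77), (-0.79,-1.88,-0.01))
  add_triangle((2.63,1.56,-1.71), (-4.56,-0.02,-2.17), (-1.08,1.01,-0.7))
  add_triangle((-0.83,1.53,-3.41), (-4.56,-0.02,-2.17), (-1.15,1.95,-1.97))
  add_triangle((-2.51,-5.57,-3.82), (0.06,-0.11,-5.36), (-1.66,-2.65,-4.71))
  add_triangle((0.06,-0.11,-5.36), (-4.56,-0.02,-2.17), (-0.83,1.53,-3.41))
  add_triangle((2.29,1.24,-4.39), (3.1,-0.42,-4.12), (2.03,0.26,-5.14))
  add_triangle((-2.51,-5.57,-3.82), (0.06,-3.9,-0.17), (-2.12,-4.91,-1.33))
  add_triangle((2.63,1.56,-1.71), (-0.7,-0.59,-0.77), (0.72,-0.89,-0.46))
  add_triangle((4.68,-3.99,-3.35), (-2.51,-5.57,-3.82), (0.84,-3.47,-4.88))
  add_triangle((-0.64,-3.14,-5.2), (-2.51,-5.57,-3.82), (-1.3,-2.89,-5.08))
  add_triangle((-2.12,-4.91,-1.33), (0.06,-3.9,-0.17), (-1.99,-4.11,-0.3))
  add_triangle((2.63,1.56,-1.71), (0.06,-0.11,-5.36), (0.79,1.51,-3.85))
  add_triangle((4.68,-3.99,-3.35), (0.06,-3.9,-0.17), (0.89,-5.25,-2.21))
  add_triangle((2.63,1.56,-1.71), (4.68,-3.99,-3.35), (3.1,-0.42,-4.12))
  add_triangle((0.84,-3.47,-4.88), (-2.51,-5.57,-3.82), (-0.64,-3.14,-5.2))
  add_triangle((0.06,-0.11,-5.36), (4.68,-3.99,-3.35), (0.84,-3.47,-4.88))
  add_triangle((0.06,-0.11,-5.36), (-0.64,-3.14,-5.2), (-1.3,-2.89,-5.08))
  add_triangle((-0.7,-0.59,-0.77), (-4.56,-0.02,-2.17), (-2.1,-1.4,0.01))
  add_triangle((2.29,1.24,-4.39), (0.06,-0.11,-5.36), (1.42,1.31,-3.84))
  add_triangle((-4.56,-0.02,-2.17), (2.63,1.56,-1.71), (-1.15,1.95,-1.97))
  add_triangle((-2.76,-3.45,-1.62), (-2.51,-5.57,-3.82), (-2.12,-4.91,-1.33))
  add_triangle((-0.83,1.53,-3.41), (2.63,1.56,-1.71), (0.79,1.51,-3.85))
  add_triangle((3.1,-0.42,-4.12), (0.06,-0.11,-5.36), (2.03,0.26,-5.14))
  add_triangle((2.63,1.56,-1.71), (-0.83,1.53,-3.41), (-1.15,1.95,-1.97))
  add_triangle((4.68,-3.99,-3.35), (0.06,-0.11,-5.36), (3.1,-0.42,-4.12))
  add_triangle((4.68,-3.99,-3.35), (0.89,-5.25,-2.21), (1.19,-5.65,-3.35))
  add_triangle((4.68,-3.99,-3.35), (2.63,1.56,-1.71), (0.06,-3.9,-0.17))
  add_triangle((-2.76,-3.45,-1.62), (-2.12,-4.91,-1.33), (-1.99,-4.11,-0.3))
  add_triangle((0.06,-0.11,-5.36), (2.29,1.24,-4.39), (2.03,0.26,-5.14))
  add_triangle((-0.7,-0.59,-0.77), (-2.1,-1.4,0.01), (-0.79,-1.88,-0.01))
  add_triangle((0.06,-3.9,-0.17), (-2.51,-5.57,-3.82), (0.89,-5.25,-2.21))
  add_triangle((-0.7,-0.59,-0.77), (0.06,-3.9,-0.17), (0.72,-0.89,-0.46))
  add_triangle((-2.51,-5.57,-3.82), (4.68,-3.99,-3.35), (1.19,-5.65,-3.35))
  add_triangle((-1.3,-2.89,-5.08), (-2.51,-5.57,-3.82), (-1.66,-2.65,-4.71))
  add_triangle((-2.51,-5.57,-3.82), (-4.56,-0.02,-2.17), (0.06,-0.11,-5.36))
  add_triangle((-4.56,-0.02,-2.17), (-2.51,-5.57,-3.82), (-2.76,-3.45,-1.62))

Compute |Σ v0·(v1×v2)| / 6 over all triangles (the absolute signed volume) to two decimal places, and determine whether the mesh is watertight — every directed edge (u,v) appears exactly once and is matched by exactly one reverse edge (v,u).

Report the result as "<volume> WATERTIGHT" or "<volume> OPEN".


133.38 WATERTIGHT

Per-triangle v0·(v1×v2)/6:
  t1: +4.2300
  t2: +0.7460
  t3: +2.7632
  t4: +0.3900
  t5: +1.1673
  t6: +0.0897
  t7: -1.2770
  t8: -1.7404
  t9: -0.4199
  t10: +0.0614
  t11: +2.2999
  t12: -0.9938
  t13: +3.2018
  t14: +3.2364
  t15: -0.4293
  t16: +2.0650
  t17: +2.8215
  t18: -2.5795
  t19: +6.5334
  t20: +1.5838
  t21: +3.2222
  t22: -0.7079
  t23: +13.6665
  t24: +2.2222
  t25: +1.3169
  t26: +2.6419
  t27: +4.2770
  t28: +5.9371
  t29: +4.9994
  t30: +11.2246
  t31: +1.9392
  t32: -0.9120
  t33: +1.1440
  t34: -2.7261
  t35: +2.3438
  t36: +1.1546
  t37: +1.5882
  t38: +2.1478
  t39: +9.3065
  t40: +3.0644
  t41: +0.1413
  t42: +0.9663
  t43: +1.6121
  t44: -0.3657
  t45: +5.2242
  t46: -0.5358
  t47: +5.2845
  t48: +1.3459
  t49: +22.5457
  t50: +5.5648
Σ = +133.3829 → |volume| = 133.38

Directed edges: 150 total, each appears once with its reverse present → watertight.


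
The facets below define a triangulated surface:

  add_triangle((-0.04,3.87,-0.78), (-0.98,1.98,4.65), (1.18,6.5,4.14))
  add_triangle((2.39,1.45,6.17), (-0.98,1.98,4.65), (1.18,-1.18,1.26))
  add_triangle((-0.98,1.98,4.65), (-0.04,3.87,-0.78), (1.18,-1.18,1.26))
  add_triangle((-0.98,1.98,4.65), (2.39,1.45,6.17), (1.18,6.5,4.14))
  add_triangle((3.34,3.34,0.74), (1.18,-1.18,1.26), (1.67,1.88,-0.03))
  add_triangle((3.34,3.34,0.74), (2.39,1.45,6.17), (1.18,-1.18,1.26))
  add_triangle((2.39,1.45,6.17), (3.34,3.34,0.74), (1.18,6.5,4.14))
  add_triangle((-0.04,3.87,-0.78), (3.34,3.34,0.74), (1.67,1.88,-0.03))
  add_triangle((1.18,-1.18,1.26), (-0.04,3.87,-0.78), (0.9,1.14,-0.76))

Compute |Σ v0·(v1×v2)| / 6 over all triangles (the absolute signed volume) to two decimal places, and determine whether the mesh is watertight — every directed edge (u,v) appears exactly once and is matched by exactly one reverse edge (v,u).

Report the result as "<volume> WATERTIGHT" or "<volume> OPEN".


Per-triangle v0·(v1×v2)/6:
  t1: +7.4347
  t2: +3.5904
  t3: -4.4357
  t4: +15.4210
  t5: +0.4088
  t6: +6.8876
  t7: +18.7336
  t8: +0.7805
  t9: -1.0005
Σ = +47.8202 → |volume| = 47.82

Directed edges: 27 total; 7 unmatched, e.g. (1.18,6.5,4.14)→(-0.04,3.87,-0.78) → open.

47.82 OPEN


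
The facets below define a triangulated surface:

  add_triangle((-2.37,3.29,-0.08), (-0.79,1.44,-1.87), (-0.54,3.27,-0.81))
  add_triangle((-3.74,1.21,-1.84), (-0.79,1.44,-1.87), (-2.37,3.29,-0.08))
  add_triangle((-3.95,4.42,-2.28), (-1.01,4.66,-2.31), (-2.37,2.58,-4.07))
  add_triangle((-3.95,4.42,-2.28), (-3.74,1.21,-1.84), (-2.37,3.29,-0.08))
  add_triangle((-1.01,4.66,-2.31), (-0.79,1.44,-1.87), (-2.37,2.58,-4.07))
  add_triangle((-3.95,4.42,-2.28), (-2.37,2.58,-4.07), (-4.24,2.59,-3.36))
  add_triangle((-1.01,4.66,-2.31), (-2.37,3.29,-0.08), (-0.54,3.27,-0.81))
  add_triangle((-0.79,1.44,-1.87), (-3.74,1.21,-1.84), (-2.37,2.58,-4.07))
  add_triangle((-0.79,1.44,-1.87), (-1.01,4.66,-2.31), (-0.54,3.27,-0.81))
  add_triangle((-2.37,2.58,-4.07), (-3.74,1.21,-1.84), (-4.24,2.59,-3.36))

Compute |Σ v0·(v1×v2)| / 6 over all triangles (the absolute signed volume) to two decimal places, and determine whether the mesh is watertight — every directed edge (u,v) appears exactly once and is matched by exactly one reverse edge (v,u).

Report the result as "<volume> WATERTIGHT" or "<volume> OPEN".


9.93 OPEN

Per-triangle v0·(v1×v2)/6:
  t1: -1.7278
  t2: -3.1316
  t3: +6.3608
  t4: +2.6565
  t5: +0.5901
  t6: +3.7892
  t7: +1.2469
  t8: -0.4697
  t9: -0.1495
  t10: +0.7653
Σ = +9.9301 → |volume| = 9.93

Directed edges: 30 total; 6 unmatched, e.g. (-3.95,4.42,-2.28)→(-1.01,4.66,-2.31) → open.


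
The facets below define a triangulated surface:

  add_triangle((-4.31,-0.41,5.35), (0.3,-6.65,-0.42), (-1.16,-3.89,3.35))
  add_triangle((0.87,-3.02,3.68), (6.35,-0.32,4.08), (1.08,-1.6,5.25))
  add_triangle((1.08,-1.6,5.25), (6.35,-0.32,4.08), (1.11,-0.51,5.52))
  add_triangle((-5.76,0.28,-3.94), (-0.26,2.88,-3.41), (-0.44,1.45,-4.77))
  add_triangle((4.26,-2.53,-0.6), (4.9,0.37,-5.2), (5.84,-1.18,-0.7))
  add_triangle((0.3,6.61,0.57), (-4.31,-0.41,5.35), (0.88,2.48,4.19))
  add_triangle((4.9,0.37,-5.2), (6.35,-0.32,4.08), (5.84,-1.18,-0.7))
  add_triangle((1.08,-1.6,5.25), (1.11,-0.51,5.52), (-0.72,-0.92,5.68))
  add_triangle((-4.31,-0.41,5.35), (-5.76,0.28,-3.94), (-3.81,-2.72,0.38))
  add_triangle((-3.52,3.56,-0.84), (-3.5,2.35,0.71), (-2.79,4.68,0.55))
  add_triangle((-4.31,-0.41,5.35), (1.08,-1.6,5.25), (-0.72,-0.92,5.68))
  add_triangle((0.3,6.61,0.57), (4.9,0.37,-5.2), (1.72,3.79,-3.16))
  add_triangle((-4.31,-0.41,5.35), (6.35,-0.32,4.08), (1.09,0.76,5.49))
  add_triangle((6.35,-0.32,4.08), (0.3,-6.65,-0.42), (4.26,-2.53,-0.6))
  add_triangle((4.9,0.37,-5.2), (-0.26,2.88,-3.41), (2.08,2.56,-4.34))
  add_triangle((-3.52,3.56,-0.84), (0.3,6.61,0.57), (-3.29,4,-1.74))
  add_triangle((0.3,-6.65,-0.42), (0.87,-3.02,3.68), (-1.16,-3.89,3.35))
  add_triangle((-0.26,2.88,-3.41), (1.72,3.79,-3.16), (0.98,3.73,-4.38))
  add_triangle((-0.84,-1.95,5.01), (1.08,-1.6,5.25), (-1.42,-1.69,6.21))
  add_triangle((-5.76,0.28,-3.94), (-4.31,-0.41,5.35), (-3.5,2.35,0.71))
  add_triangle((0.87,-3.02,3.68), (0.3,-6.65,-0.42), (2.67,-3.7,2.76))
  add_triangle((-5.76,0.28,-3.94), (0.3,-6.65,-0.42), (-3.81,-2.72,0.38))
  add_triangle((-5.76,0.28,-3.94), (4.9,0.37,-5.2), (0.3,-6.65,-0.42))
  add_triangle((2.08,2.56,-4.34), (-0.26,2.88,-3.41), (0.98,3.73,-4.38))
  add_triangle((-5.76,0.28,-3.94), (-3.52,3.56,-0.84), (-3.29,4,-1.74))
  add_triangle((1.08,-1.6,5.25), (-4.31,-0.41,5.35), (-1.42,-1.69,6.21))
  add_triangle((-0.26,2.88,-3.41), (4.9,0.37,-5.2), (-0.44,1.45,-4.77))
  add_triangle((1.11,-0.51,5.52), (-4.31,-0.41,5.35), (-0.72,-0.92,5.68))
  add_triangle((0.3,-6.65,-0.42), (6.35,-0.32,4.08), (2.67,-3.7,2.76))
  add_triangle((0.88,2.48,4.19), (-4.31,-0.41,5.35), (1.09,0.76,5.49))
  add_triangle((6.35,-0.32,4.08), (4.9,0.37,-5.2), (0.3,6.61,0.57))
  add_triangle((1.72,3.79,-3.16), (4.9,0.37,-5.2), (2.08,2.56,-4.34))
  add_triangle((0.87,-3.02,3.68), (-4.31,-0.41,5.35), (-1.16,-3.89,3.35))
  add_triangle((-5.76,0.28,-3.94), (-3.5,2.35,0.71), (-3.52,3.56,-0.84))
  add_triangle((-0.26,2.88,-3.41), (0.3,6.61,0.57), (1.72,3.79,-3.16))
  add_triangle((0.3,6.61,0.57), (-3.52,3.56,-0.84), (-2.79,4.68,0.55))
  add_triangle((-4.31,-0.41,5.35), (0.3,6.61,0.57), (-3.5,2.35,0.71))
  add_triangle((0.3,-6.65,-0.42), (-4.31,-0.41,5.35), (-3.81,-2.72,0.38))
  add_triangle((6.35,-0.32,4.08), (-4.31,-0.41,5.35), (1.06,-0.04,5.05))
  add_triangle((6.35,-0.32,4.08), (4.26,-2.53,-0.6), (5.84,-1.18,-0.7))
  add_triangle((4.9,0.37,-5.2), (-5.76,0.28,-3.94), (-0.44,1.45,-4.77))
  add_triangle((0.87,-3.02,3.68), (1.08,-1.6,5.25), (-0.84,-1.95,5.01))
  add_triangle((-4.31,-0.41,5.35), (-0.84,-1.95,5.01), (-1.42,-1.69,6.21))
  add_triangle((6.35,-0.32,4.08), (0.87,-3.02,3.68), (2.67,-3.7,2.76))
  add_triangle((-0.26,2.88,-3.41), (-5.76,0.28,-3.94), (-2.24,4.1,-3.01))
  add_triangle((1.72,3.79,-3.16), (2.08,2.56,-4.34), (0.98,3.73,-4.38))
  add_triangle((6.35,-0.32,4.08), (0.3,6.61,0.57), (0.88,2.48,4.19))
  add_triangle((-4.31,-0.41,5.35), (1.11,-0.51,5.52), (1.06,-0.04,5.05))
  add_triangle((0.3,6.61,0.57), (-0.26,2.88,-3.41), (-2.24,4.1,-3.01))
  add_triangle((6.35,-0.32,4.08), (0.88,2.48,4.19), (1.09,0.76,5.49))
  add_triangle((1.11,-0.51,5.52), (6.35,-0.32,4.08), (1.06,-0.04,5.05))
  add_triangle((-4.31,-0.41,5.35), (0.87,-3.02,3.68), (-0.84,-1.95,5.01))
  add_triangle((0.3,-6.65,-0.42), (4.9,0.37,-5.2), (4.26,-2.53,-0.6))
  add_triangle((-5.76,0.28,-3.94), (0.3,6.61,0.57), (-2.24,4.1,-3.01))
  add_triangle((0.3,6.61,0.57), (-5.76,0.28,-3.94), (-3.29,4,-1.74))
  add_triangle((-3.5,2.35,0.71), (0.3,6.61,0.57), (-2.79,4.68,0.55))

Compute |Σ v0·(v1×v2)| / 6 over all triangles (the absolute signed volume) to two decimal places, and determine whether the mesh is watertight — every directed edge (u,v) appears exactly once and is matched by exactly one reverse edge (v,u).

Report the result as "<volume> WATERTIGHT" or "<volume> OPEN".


Per-triangle v0·(v1×v2)/6:
  t1: +9.2928
  t2: +9.2454
  t3: +5.6732
  t4: +7.8690
  t5: +7.6127
  t6: +23.3511
  t7: +10.7325
  t8: +1.9190
  t9: +21.3676
  t10: +2.5332
  t11: +1.8230
  t12: +9.8356
  t13: +10.1819
  t14: +21.9316
  t15: +2.1831
  t16: +4.0696
  t17: +8.6535
  t18: +0.8029
  t19: +1.3303
  t20: +19.2114
  t21: +8.3038
  t22: +20.7655
  t23: +54.8396
  t24: +0.8677
  t25: +4.1189
  t26: +1.9217
  t27: +7.9365
  t28: +2.1027
  t29: +9.6464
  t30: +9.2888
  t31: +58.7814
  t32: +3.7555
  t33: +8.6662
  t34: +6.8178
  t35: +7.7397
  t36: +4.3877
  t37: +18.9992
  t38: +20.7850
  t39: -3.0153
  t40: +7.7818
  t41: +9.1191
  t42: +3.1493
  t43: +1.5431
  t44: +8.4871
  t45: +8.3161
  t46: +1.7296
  t47: +24.4062
  t48: +2.1171
  t49: +8.3300
  t50: +9.6700
  t51: +2.1677
  t52: +2.4482
  t53: +21.6025
  t54: +10.7958
  t55: +1.9015
  t56: +1.0963
Σ = +550.9892 → |volume| = 550.99

Directed edges: 168 total, each appears once with its reverse present → watertight.

550.99 WATERTIGHT


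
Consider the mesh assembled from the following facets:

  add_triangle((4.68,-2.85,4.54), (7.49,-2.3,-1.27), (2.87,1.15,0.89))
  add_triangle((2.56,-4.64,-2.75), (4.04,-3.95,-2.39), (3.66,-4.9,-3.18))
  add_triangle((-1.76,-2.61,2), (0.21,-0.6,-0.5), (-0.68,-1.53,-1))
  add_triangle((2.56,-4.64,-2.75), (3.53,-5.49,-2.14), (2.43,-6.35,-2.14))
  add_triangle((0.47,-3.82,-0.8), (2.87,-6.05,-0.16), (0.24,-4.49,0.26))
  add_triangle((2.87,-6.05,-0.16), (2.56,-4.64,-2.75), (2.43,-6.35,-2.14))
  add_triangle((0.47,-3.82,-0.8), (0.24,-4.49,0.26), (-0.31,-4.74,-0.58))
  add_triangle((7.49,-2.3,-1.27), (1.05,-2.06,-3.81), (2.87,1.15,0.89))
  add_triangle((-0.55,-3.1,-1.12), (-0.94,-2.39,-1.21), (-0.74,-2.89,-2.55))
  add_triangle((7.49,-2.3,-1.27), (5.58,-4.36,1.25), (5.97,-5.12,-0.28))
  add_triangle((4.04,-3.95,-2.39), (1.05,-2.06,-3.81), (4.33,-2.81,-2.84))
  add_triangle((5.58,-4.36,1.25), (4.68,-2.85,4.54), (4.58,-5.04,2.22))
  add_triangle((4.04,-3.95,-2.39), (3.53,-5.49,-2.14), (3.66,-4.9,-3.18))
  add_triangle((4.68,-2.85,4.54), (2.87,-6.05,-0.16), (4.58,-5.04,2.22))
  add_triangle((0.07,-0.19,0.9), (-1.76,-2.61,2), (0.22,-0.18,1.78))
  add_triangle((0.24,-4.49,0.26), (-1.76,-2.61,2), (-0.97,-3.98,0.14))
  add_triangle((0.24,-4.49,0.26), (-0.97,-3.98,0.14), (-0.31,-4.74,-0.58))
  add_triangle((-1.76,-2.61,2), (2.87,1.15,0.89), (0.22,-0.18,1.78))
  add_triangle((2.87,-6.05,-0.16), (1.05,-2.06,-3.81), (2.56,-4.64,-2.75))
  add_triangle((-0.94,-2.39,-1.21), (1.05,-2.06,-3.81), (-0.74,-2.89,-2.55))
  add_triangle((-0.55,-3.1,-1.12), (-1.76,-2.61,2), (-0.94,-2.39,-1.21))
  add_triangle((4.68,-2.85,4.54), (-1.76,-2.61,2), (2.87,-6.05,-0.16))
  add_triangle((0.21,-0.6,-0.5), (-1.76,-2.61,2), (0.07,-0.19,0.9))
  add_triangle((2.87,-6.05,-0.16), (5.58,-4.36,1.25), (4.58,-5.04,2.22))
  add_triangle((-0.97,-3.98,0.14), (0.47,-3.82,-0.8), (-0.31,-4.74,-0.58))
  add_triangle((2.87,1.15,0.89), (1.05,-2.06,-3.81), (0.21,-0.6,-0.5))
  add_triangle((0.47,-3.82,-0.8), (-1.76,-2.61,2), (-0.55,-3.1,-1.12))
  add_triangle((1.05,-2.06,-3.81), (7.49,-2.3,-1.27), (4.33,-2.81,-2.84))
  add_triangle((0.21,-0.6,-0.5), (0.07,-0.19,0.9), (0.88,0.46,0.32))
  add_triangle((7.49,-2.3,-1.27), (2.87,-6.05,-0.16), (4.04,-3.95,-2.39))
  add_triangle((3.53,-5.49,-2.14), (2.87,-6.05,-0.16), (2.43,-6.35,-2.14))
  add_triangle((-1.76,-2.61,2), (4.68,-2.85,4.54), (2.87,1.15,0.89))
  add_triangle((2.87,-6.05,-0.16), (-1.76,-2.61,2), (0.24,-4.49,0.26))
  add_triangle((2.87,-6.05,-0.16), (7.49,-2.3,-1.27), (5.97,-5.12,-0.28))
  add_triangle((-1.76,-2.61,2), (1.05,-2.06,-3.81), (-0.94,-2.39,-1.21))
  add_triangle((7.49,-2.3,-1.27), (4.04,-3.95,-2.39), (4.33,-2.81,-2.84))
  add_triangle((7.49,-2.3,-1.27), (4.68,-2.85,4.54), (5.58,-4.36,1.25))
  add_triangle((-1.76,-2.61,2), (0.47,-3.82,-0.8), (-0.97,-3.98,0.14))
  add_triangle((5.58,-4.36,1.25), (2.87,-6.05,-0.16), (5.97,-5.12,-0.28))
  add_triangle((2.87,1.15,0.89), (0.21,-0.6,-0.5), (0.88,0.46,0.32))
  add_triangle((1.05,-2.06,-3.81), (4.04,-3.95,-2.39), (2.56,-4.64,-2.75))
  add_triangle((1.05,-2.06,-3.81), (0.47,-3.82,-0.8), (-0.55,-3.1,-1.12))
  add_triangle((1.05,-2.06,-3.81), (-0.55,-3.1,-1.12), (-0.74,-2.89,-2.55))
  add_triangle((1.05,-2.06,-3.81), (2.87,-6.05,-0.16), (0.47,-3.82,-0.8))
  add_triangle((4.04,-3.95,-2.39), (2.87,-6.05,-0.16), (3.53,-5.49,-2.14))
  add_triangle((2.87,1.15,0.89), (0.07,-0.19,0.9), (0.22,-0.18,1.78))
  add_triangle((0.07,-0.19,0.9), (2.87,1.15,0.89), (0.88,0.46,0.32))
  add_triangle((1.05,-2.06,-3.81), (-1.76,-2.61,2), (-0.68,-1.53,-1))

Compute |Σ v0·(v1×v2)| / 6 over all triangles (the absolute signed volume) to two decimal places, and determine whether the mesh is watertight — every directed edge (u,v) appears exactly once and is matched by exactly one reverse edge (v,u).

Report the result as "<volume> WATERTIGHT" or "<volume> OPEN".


Per-triangle v0·(v1×v2)/6:
  t1: +15.9526
  t2: -0.3608
  t3: -0.4340
  t4: +1.5536
  t5: +1.8446
  t6: -2.2563
  t7: +0.6005
  t8: +6.2237
  t9: +0.3608
  t10: +6.5915
  t11: +3.2503
  t12: +5.6412
  t13: +1.3470
  t14: +2.2908
  t15: -0.0295
  t16: +1.7650
  t17: +0.7181
  t18: +1.2331
  t19: +1.1662
  t20: -0.3681
  t21: +1.0167
  t22: +20.8959
  t23: -0.2844
  t24: +5.3192
  t25: -0.1701
  t26: -0.6828
  t27: +2.1339
  t28: +2.1442
  t29: -0.1102
  t30: +12.1057
  t31: +3.0119
  t32: +2.9399
  t33: +2.7980
  t34: +3.3846
  t35: -1.6526
  t36: +3.9716
  t37: +13.7471
  t38: -1.0768
  t39: +5.3871
  t40: +0.0136
  t41: +3.7288
  t42: +2.2423
  t43: +1.4613
  t44: +5.1337
  t45: +2.2239
  t46: -0.0659
  t47: +0.0500
  t48: +1.4805
Σ = +138.2376 → |volume| = 138.24

Directed edges: 144 total; 6 unmatched, e.g. (3.66,-4.9,-3.18)→(2.56,-4.64,-2.75) → open.

138.24 OPEN
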